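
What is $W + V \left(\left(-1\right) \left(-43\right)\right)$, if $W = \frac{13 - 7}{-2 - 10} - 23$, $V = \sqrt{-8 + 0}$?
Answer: $- \frac{47}{2} + 86 i \sqrt{2} \approx -23.5 + 121.62 i$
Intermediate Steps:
$V = 2 i \sqrt{2}$ ($V = \sqrt{-8} = 2 i \sqrt{2} \approx 2.8284 i$)
$W = - \frac{47}{2}$ ($W = \frac{6}{-12} - 23 = 6 \left(- \frac{1}{12}\right) - 23 = - \frac{1}{2} - 23 = - \frac{47}{2} \approx -23.5$)
$W + V \left(\left(-1\right) \left(-43\right)\right) = - \frac{47}{2} + 2 i \sqrt{2} \left(\left(-1\right) \left(-43\right)\right) = - \frac{47}{2} + 2 i \sqrt{2} \cdot 43 = - \frac{47}{2} + 86 i \sqrt{2}$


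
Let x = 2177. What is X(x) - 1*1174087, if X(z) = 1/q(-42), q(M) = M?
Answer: -49311655/42 ≈ -1.1741e+6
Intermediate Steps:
X(z) = -1/42 (X(z) = 1/(-42) = -1/42)
X(x) - 1*1174087 = -1/42 - 1*1174087 = -1/42 - 1174087 = -49311655/42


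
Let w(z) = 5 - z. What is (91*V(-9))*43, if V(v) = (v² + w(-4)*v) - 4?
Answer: -15652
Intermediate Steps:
V(v) = -4 + v² + 9*v (V(v) = (v² + (5 - 1*(-4))*v) - 4 = (v² + (5 + 4)*v) - 4 = (v² + 9*v) - 4 = -4 + v² + 9*v)
(91*V(-9))*43 = (91*(-4 + (-9)² + 9*(-9)))*43 = (91*(-4 + 81 - 81))*43 = (91*(-4))*43 = -364*43 = -15652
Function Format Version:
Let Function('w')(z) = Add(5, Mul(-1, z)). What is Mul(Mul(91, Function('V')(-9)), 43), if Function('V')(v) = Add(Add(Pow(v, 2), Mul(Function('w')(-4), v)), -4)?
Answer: -15652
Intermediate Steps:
Function('V')(v) = Add(-4, Pow(v, 2), Mul(9, v)) (Function('V')(v) = Add(Add(Pow(v, 2), Mul(Add(5, Mul(-1, -4)), v)), -4) = Add(Add(Pow(v, 2), Mul(Add(5, 4), v)), -4) = Add(Add(Pow(v, 2), Mul(9, v)), -4) = Add(-4, Pow(v, 2), Mul(9, v)))
Mul(Mul(91, Function('V')(-9)), 43) = Mul(Mul(91, Add(-4, Pow(-9, 2), Mul(9, -9))), 43) = Mul(Mul(91, Add(-4, 81, -81)), 43) = Mul(Mul(91, -4), 43) = Mul(-364, 43) = -15652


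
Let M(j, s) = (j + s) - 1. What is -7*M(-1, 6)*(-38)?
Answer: 1064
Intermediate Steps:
M(j, s) = -1 + j + s
-7*M(-1, 6)*(-38) = -7*(-1 - 1 + 6)*(-38) = -7*4*(-38) = -28*(-38) = 1064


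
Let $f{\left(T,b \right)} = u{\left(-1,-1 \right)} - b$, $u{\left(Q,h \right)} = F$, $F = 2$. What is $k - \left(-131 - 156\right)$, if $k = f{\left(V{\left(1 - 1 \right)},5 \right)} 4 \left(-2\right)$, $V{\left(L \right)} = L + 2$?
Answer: $311$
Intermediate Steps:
$u{\left(Q,h \right)} = 2$
$V{\left(L \right)} = 2 + L$
$f{\left(T,b \right)} = 2 - b$
$k = 24$ ($k = \left(2 - 5\right) 4 \left(-2\right) = \left(-3\right) 4 \left(-2\right) = \left(-12\right) \left(-2\right) = 24$)
$k - \left(-131 - 156\right) = 24 - \left(-131 - 156\right) = 24 - -287 = 24 + 287 = 311$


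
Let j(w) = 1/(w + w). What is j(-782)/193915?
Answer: -1/303283060 ≈ -3.2972e-9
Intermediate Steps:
j(w) = 1/(2*w)
j(-782)/193915 = ((½)/(-782))/193915 = ((½)*(-1/782))*(1/193915) = -1/1564*1/193915 = -1/303283060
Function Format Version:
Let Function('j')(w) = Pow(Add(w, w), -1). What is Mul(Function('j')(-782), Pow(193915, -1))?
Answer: Rational(-1, 303283060) ≈ -3.2972e-9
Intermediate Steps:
Function('j')(w) = Mul(Rational(1, 2), Pow(w, -1)) (Function('j')(w) = Pow(Mul(2, w), -1) = Mul(Rational(1, 2), Pow(w, -1)))
Mul(Function('j')(-782), Pow(193915, -1)) = Mul(Mul(Rational(1, 2), Pow(-782, -1)), Pow(193915, -1)) = Mul(Mul(Rational(1, 2), Rational(-1, 782)), Rational(1, 193915)) = Mul(Rational(-1, 1564), Rational(1, 193915)) = Rational(-1, 303283060)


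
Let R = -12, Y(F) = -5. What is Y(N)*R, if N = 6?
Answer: 60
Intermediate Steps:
Y(N)*R = -5*(-12) = 60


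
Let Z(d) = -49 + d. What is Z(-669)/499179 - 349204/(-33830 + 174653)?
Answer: -58138804810/23431961439 ≈ -2.4812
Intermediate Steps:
Z(-669)/499179 - 349204/(-33830 + 174653) = (-49 - 669)/499179 - 349204/(-33830 + 174653) = -718*1/499179 - 349204/140823 = -718/499179 - 349204*1/140823 = -718/499179 - 349204/140823 = -58138804810/23431961439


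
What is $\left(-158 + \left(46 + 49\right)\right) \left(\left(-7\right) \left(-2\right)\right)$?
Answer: $-882$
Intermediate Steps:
$\left(-158 + \left(46 + 49\right)\right) \left(\left(-7\right) \left(-2\right)\right) = \left(-158 + 95\right) 14 = \left(-63\right) 14 = -882$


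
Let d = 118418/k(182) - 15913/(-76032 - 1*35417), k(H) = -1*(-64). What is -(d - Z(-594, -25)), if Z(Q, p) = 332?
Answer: -5415258881/3566368 ≈ -1518.4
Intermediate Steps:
k(H) = 64
d = 6599293057/3566368 (d = 118418/64 - 15913/(-76032 - 1*35417) = 118418*(1/64) - 15913/(-76032 - 35417) = 59209/32 - 15913/(-111449) = 59209/32 - 15913*(-1/111449) = 59209/32 + 15913/111449 = 6599293057/3566368 ≈ 1850.4)
-(d - Z(-594, -25)) = -(6599293057/3566368 - 1*332) = -(6599293057/3566368 - 332) = -1*5415258881/3566368 = -5415258881/3566368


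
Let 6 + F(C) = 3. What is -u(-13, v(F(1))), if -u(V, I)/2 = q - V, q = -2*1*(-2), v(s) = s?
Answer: 34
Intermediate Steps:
F(C) = -3 (F(C) = -6 + 3 = -3)
q = 4 (q = -2*(-2) = 4)
u(V, I) = -8 + 2*V (u(V, I) = -2*(4 - V) = -8 + 2*V)
-u(-13, v(F(1))) = -(-8 + 2*(-13)) = -(-8 - 26) = -1*(-34) = 34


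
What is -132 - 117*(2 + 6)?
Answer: -1068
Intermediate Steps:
-132 - 117*(2 + 6) = -132 - 117*8 = -132 - 936 = -1068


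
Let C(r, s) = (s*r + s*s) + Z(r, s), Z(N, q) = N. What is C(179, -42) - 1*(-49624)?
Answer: 44049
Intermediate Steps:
C(r, s) = r + s² + r*s (C(r, s) = (s*r + s*s) + r = (r*s + s²) + r = (s² + r*s) + r = r + s² + r*s)
C(179, -42) - 1*(-49624) = (179 + (-42)² + 179*(-42)) - 1*(-49624) = (179 + 1764 - 7518) + 49624 = -5575 + 49624 = 44049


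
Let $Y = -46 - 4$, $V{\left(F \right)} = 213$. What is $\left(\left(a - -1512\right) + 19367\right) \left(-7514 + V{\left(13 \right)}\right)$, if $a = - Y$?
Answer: $-152802629$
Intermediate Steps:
$Y = -50$ ($Y = -46 - 4 = -50$)
$a = 50$ ($a = \left(-1\right) \left(-50\right) = 50$)
$\left(\left(a - -1512\right) + 19367\right) \left(-7514 + V{\left(13 \right)}\right) = \left(\left(50 - -1512\right) + 19367\right) \left(-7514 + 213\right) = \left(\left(50 + 1512\right) + 19367\right) \left(-7301\right) = \left(1562 + 19367\right) \left(-7301\right) = 20929 \left(-7301\right) = -152802629$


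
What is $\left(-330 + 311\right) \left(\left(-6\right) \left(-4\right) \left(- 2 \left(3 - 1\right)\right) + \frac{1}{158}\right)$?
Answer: $\frac{288173}{158} \approx 1823.9$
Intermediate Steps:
$\left(-330 + 311\right) \left(\left(-6\right) \left(-4\right) \left(- 2 \left(3 - 1\right)\right) + \frac{1}{158}\right) = - 19 \left(24 \left(\left(-2\right) 2\right) + \frac{1}{158}\right) = - 19 \left(24 \left(-4\right) + \frac{1}{158}\right) = - 19 \left(-96 + \frac{1}{158}\right) = \left(-19\right) \left(- \frac{15167}{158}\right) = \frac{288173}{158}$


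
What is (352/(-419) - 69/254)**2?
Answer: 13999385761/11326493476 ≈ 1.2360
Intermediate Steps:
(352/(-419) - 69/254)**2 = (352*(-1/419) - 69*1/254)**2 = (-352/419 - 69/254)**2 = (-118319/106426)**2 = 13999385761/11326493476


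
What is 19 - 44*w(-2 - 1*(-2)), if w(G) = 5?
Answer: -201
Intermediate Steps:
19 - 44*w(-2 - 1*(-2)) = 19 - 44*5 = 19 - 220 = -201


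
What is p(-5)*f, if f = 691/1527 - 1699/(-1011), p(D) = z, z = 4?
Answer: 1463544/171533 ≈ 8.5321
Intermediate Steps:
p(D) = 4
f = 365886/171533 (f = 691*(1/1527) - 1699*(-1/1011) = 691/1527 + 1699/1011 = 365886/171533 ≈ 2.1330)
p(-5)*f = 4*(365886/171533) = 1463544/171533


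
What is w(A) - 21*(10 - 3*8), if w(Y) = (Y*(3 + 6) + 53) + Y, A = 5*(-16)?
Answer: -453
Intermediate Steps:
A = -80
w(Y) = 53 + 10*Y (w(Y) = (Y*9 + 53) + Y = (9*Y + 53) + Y = (53 + 9*Y) + Y = 53 + 10*Y)
w(A) - 21*(10 - 3*8) = (53 + 10*(-80)) - 21*(10 - 3*8) = (53 - 800) - 21*(10 - 24) = -747 - 21*(-14) = -747 - 1*(-294) = -747 + 294 = -453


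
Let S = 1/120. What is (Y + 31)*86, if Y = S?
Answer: 160003/60 ≈ 2666.7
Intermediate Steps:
S = 1/120 ≈ 0.0083333
Y = 1/120 ≈ 0.0083333
(Y + 31)*86 = (1/120 + 31)*86 = (3721/120)*86 = 160003/60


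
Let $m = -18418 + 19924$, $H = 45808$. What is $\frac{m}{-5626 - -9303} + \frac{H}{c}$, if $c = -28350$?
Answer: $- \frac{8981494}{7445925} \approx -1.2062$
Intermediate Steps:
$m = 1506$
$\frac{m}{-5626 - -9303} + \frac{H}{c} = \frac{1506}{-5626 - -9303} + \frac{45808}{-28350} = \frac{1506}{-5626 + 9303} + 45808 \left(- \frac{1}{28350}\right) = \frac{1506}{3677} - \frac{3272}{2025} = - \frac{8981494}{7445925}$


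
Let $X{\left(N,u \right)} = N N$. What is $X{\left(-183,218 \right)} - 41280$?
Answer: $-7791$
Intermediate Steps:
$X{\left(N,u \right)} = N^{2}$
$X{\left(-183,218 \right)} - 41280 = \left(-183\right)^{2} - 41280 = 33489 - 41280 = -7791$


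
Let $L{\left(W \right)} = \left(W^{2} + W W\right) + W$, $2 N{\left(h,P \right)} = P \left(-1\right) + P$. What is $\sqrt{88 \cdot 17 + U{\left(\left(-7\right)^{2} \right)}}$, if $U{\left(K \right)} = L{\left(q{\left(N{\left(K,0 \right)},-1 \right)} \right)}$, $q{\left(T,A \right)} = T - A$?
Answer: $\sqrt{1499} \approx 38.717$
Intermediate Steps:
$N{\left(h,P \right)} = 0$ ($N{\left(h,P \right)} = \frac{P \left(-1\right) + P}{2} = \frac{- P + P}{2} = \frac{1}{2} \cdot 0 = 0$)
$L{\left(W \right)} = W + 2 W^{2}$ ($L{\left(W \right)} = \left(W^{2} + W^{2}\right) + W = 2 W^{2} + W = W + 2 W^{2}$)
$U{\left(K \right)} = 3$ ($U{\left(K \right)} = \left(0 - -1\right) \left(1 + 2 \left(0 - -1\right)\right) = \left(0 + 1\right) \left(1 + 2 \left(0 + 1\right)\right) = 1 \left(1 + 2 \cdot 1\right) = 1 \left(1 + 2\right) = 1 \cdot 3 = 3$)
$\sqrt{88 \cdot 17 + U{\left(\left(-7\right)^{2} \right)}} = \sqrt{88 \cdot 17 + 3} = \sqrt{1496 + 3} = \sqrt{1499}$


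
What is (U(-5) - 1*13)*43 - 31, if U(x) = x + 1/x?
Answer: -4068/5 ≈ -813.60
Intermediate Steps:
(U(-5) - 1*13)*43 - 31 = ((-5 + 1/(-5)) - 1*13)*43 - 31 = ((-5 - 1/5) - 13)*43 - 31 = (-26/5 - 13)*43 - 31 = -91/5*43 - 31 = -3913/5 - 31 = -4068/5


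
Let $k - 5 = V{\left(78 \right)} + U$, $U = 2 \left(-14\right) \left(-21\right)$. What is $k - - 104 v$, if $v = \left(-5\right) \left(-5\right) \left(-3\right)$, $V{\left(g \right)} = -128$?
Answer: $-7335$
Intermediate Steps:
$U = 588$ ($U = \left(-28\right) \left(-21\right) = 588$)
$k = 465$ ($k = 5 + \left(-128 + 588\right) = 5 + 460 = 465$)
$v = -75$ ($v = 25 \left(-3\right) = -75$)
$k - - 104 v = 465 - \left(-104\right) \left(-75\right) = 465 - 7800 = -7335$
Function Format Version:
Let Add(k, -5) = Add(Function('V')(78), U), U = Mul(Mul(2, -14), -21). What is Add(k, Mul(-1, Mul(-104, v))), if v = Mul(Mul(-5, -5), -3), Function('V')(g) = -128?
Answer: -7335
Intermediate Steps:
U = 588 (U = Mul(-28, -21) = 588)
k = 465 (k = Add(5, Add(-128, 588)) = Add(5, 460) = 465)
v = -75 (v = Mul(25, -3) = -75)
Add(k, Mul(-1, Mul(-104, v))) = Add(465, Mul(-1, Mul(-104, -75))) = Add(465, Mul(-1, 7800)) = Add(465, -7800) = -7335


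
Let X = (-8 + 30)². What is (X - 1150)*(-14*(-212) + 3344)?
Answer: -4203792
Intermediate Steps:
X = 484 (X = 22² = 484)
(X - 1150)*(-14*(-212) + 3344) = (484 - 1150)*(-14*(-212) + 3344) = -666*(2968 + 3344) = -666*6312 = -4203792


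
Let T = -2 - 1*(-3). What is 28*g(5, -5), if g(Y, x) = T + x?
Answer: -112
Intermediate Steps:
T = 1 (T = -2 + 3 = 1)
g(Y, x) = 1 + x
28*g(5, -5) = 28*(1 - 5) = 28*(-4) = -112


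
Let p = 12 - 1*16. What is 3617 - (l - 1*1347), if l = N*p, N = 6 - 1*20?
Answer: 4908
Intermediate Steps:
N = -14 (N = 6 - 20 = -14)
p = -4 (p = 12 - 16 = -4)
l = 56 (l = -14*(-4) = 56)
3617 - (l - 1*1347) = 3617 - (56 - 1*1347) = 3617 - (56 - 1347) = 3617 - 1*(-1291) = 3617 + 1291 = 4908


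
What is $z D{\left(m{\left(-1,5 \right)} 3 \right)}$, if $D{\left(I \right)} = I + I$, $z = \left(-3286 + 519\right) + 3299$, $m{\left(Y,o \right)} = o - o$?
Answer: $0$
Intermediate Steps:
$m{\left(Y,o \right)} = 0$
$z = 532$ ($z = -2767 + 3299 = 532$)
$D{\left(I \right)} = 2 I$
$z D{\left(m{\left(-1,5 \right)} 3 \right)} = 532 \cdot 2 \cdot 0 \cdot 3 = 532 \cdot 2 \cdot 0 = 532 \cdot 0 = 0$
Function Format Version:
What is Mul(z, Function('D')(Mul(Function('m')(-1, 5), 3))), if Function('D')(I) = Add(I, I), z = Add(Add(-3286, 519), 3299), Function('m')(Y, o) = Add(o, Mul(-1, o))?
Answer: 0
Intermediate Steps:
Function('m')(Y, o) = 0
z = 532 (z = Add(-2767, 3299) = 532)
Function('D')(I) = Mul(2, I)
Mul(z, Function('D')(Mul(Function('m')(-1, 5), 3))) = Mul(532, Mul(2, Mul(0, 3))) = Mul(532, Mul(2, 0)) = Mul(532, 0) = 0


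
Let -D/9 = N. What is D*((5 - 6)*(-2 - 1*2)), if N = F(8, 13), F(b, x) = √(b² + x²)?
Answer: -36*√233 ≈ -549.52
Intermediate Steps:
N = √233 (N = √(8² + 13²) = √(64 + 169) = √233 ≈ 15.264)
D = -9*√233 ≈ -137.38
D*((5 - 6)*(-2 - 1*2)) = (-9*√233)*((5 - 6)*(-2 - 1*2)) = (-9*√233)*(-(-2 - 2)) = (-9*√233)*(-1*(-4)) = -9*√233*4 = -36*√233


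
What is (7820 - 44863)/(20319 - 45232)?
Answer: 37043/24913 ≈ 1.4869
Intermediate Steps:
(7820 - 44863)/(20319 - 45232) = -37043/(-24913) = -37043*(-1/24913) = 37043/24913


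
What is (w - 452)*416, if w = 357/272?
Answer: -187486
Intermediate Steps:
w = 21/16 (w = 357*(1/272) = 21/16 ≈ 1.3125)
(w - 452)*416 = (21/16 - 452)*416 = -7211/16*416 = -187486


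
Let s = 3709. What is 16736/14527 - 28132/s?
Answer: -346599740/53880643 ≈ -6.4327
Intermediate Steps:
16736/14527 - 28132/s = 16736/14527 - 28132/3709 = -346599740/53880643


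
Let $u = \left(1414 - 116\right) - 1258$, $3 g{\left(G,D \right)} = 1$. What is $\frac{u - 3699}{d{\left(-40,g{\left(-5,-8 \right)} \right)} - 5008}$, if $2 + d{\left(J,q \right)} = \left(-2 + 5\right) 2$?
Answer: $\frac{3659}{5004} \approx 0.73121$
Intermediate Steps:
$g{\left(G,D \right)} = \frac{1}{3}$ ($g{\left(G,D \right)} = \frac{1}{3} \cdot 1 = \frac{1}{3}$)
$u = 40$ ($u = 1298 - 1258 = 40$)
$d{\left(J,q \right)} = 4$ ($d{\left(J,q \right)} = -2 + \left(-2 + 5\right) 2 = -2 + 3 \cdot 2 = -2 + 6 = 4$)
$\frac{u - 3699}{d{\left(-40,g{\left(-5,-8 \right)} \right)} - 5008} = \frac{40 - 3699}{4 - 5008} = \frac{40 - 3699}{-5004} = \left(-3659\right) \left(- \frac{1}{5004}\right) = \frac{3659}{5004}$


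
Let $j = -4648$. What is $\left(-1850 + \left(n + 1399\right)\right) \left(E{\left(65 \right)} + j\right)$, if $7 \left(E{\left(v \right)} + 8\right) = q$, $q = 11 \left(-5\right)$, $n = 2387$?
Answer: $- \frac{63204592}{7} \approx -9.0292 \cdot 10^{6}$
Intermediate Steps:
$q = -55$
$E{\left(v \right)} = - \frac{111}{7}$ ($E{\left(v \right)} = -8 + \frac{1}{7} \left(-55\right) = -8 - \frac{55}{7} = - \frac{111}{7}$)
$\left(-1850 + \left(n + 1399\right)\right) \left(E{\left(65 \right)} + j\right) = \left(-1850 + \left(2387 + 1399\right)\right) \left(- \frac{111}{7} - 4648\right) = \left(-1850 + 3786\right) \left(- \frac{32647}{7}\right) = 1936 \left(- \frac{32647}{7}\right) = - \frac{63204592}{7}$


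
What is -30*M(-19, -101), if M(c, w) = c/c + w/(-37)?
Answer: -4140/37 ≈ -111.89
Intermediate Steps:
M(c, w) = 1 - w/37 (M(c, w) = 1 + w*(-1/37) = 1 - w/37)
-30*M(-19, -101) = -30*(1 - 1/37*(-101)) = -30*(1 + 101/37) = -30*138/37 = -4140/37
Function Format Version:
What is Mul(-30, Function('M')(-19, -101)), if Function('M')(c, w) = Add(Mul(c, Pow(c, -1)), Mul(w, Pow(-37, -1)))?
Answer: Rational(-4140, 37) ≈ -111.89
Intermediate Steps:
Function('M')(c, w) = Add(1, Mul(Rational(-1, 37), w)) (Function('M')(c, w) = Add(1, Mul(w, Rational(-1, 37))) = Add(1, Mul(Rational(-1, 37), w)))
Mul(-30, Function('M')(-19, -101)) = Mul(-30, Add(1, Mul(Rational(-1, 37), -101))) = Mul(-30, Add(1, Rational(101, 37))) = Mul(-30, Rational(138, 37)) = Rational(-4140, 37)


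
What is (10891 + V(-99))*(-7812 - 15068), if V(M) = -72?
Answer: -247538720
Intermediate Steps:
(10891 + V(-99))*(-7812 - 15068) = (10891 - 72)*(-7812 - 15068) = 10819*(-22880) = -247538720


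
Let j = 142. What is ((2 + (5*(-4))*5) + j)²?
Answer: 1936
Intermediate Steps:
((2 + (5*(-4))*5) + j)² = ((2 + (5*(-4))*5) + 142)² = ((2 - 20*5) + 142)² = ((2 - 100) + 142)² = (-98 + 142)² = 44² = 1936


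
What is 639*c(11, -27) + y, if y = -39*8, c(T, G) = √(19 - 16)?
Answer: -312 + 639*√3 ≈ 794.78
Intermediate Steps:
c(T, G) = √3
y = -312
639*c(11, -27) + y = 639*√3 - 312 = -312 + 639*√3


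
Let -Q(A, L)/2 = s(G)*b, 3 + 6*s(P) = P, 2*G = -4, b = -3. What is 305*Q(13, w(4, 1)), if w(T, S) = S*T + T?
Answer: -1525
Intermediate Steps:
w(T, S) = T + S*T
G = -2 (G = (1/2)*(-4) = -2)
s(P) = -1/2 + P/6
Q(A, L) = -5 (Q(A, L) = -2*(-1/2 + (1/6)*(-2))*(-3) = -2*(-1/2 - 1/3)*(-3) = -(-5)*(-3)/3 = -2*5/2 = -5)
305*Q(13, w(4, 1)) = 305*(-5) = -1525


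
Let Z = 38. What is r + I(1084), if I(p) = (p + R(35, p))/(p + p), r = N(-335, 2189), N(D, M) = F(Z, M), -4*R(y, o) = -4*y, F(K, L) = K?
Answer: 83503/2168 ≈ 38.516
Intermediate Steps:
R(y, o) = y (R(y, o) = -(-1)*y = y)
N(D, M) = 38
r = 38
I(p) = (35 + p)/(2*p) (I(p) = (p + 35)/(p + p) = (35 + p)/((2*p)) = (35 + p)*(1/(2*p)) = (35 + p)/(2*p))
r + I(1084) = 38 + (½)*(35 + 1084)/1084 = 38 + (½)*(1/1084)*1119 = 38 + 1119/2168 = 83503/2168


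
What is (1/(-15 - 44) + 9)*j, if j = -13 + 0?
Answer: -6890/59 ≈ -116.78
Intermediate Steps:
j = -13
(1/(-15 - 44) + 9)*j = (1/(-15 - 44) + 9)*(-13) = (1/(-59) + 9)*(-13) = (-1/59 + 9)*(-13) = (530/59)*(-13) = -6890/59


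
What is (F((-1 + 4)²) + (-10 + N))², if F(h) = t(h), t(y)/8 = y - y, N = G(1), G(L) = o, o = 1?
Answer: 81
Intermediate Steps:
G(L) = 1
N = 1
t(y) = 0 (t(y) = 8*(y - y) = 8*0 = 0)
F(h) = 0
(F((-1 + 4)²) + (-10 + N))² = (0 + (-10 + 1))² = (0 - 9)² = (-9)² = 81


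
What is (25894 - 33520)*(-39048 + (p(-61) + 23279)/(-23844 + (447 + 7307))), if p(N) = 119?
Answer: 2395729702734/8045 ≈ 2.9779e+8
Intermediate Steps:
(25894 - 33520)*(-39048 + (p(-61) + 23279)/(-23844 + (447 + 7307))) = (25894 - 33520)*(-39048 + (119 + 23279)/(-23844 + (447 + 7307))) = -7626*(-39048 + 23398/(-23844 + 7754)) = -7626*(-39048 + 23398/(-16090)) = -7626*(-39048 + 23398*(-1/16090)) = -7626*(-39048 - 11699/8045) = -7626*(-314152859/8045) = 2395729702734/8045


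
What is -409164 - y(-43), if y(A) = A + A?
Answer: -409078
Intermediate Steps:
y(A) = 2*A
-409164 - y(-43) = -409164 - 2*(-43) = -409164 - 1*(-86) = -409164 + 86 = -409078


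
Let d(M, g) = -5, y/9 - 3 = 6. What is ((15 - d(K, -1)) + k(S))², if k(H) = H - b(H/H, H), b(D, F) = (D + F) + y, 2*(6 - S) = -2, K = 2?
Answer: 3844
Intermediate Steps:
y = 81 (y = 27 + 9*6 = 27 + 54 = 81)
S = 7 (S = 6 - ½*(-2) = 6 + 1 = 7)
b(D, F) = 81 + D + F (b(D, F) = (D + F) + 81 = 81 + D + F)
k(H) = -82 (k(H) = H - (81 + H/H + H) = H - (81 + 1 + H) = H - (82 + H) = H + (-82 - H) = -82)
((15 - d(K, -1)) + k(S))² = ((15 - 1*(-5)) - 82)² = ((15 + 5) - 82)² = (20 - 82)² = (-62)² = 3844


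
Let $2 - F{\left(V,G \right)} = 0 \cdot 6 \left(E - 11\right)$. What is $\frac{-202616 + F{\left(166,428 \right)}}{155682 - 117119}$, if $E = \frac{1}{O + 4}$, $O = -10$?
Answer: $- \frac{202614}{38563} \approx -5.2541$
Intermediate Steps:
$E = - \frac{1}{6}$ ($E = \frac{1}{-10 + 4} = \frac{1}{-6} = - \frac{1}{6} \approx -0.16667$)
$F{\left(V,G \right)} = 2$ ($F{\left(V,G \right)} = 2 - 0 \cdot 6 \left(- \frac{1}{6} - 11\right) = 2 - 0 \left(- \frac{67}{6}\right) = 2 - 0 = 2 + 0 = 2$)
$\frac{-202616 + F{\left(166,428 \right)}}{155682 - 117119} = \frac{-202616 + 2}{155682 - 117119} = - \frac{202614}{38563}$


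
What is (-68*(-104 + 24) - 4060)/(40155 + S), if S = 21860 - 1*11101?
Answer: 690/25457 ≈ 0.027105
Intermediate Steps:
S = 10759 (S = 21860 - 11101 = 10759)
(-68*(-104 + 24) - 4060)/(40155 + S) = (-68*(-104 + 24) - 4060)/(40155 + 10759) = (-68*(-80) - 4060)/50914 = (5440 - 4060)*(1/50914) = 1380*(1/50914) = 690/25457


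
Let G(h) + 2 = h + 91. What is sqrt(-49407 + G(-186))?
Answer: 4*I*sqrt(3094) ≈ 222.49*I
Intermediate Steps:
G(h) = 89 + h (G(h) = -2 + (h + 91) = -2 + (91 + h) = 89 + h)
sqrt(-49407 + G(-186)) = sqrt(-49407 + (89 - 186)) = sqrt(-49407 - 97) = sqrt(-49504) = 4*I*sqrt(3094)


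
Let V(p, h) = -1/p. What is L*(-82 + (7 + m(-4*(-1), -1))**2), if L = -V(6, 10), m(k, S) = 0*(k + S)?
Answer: -11/2 ≈ -5.5000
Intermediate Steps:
m(k, S) = 0 (m(k, S) = 0*(S + k) = 0)
L = 1/6 (L = -(-1)/6 = -1*(-1/6) = 1/6 ≈ 0.16667)
L*(-82 + (7 + m(-4*(-1), -1))**2) = (-82 + (7 + 0)**2)/6 = (-82 + 7**2)/6 = (-82 + 49)/6 = (1/6)*(-33) = -11/2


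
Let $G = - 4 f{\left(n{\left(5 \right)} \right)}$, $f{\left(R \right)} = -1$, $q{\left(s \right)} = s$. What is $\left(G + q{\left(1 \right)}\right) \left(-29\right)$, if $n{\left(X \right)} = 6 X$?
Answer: $-145$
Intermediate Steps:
$G = 4$ ($G = \left(-4\right) \left(-1\right) = 4$)
$\left(G + q{\left(1 \right)}\right) \left(-29\right) = \left(4 + 1\right) \left(-29\right) = 5 \left(-29\right) = -145$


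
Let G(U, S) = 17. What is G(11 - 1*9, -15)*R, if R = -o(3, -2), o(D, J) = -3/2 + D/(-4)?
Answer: 153/4 ≈ 38.250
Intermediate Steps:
o(D, J) = -3/2 - D/4 (o(D, J) = -3*½ + D*(-¼) = -3/2 - D/4)
R = 9/4 (R = -(-3/2 - ¼*3) = -(-3/2 - ¾) = -1*(-9/4) = 9/4 ≈ 2.2500)
G(11 - 1*9, -15)*R = 17*(9/4) = 153/4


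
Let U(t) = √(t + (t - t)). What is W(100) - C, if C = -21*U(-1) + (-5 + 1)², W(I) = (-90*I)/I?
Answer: -106 + 21*I ≈ -106.0 + 21.0*I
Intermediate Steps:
U(t) = √t (U(t) = √(t + 0) = √t)
W(I) = -90
C = 16 - 21*I (C = -21*I + (-5 + 1)² = -21*I + (-4)² = -21*I + 16 = 16 - 21*I ≈ 16.0 - 21.0*I)
W(100) - C = -90 - (16 - 21*I) = -90 + (-16 + 21*I) = -106 + 21*I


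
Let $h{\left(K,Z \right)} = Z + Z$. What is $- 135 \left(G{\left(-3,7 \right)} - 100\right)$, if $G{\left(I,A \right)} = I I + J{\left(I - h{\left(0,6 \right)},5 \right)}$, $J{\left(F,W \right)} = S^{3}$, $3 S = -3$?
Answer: $12420$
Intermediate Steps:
$S = -1$ ($S = \frac{1}{3} \left(-3\right) = -1$)
$h{\left(K,Z \right)} = 2 Z$
$J{\left(F,W \right)} = -1$ ($J{\left(F,W \right)} = \left(-1\right)^{3} = -1$)
$G{\left(I,A \right)} = -1 + I^{2}$ ($G{\left(I,A \right)} = I I - 1 = I^{2} - 1 = -1 + I^{2}$)
$- 135 \left(G{\left(-3,7 \right)} - 100\right) = - 135 \left(\left(-1 + \left(-3\right)^{2}\right) - 100\right) = - 135 \left(\left(-1 + 9\right) - 100\right) = - 135 \left(8 - 100\right) = \left(-135\right) \left(-92\right) = 12420$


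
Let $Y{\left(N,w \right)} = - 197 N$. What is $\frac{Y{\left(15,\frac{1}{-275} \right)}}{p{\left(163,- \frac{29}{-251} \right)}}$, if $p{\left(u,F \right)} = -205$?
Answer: $\frac{591}{41} \approx 14.415$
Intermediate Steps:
$\frac{Y{\left(15,\frac{1}{-275} \right)}}{p{\left(163,- \frac{29}{-251} \right)}} = \frac{\left(-197\right) 15}{-205} = \left(-2955\right) \left(- \frac{1}{205}\right) = \frac{591}{41}$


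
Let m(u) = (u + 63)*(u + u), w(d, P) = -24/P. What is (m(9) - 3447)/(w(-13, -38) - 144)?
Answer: 13623/908 ≈ 15.003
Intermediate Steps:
m(u) = 2*u*(63 + u) (m(u) = (63 + u)*(2*u) = 2*u*(63 + u))
(m(9) - 3447)/(w(-13, -38) - 144) = (2*9*(63 + 9) - 3447)/(-24/(-38) - 144) = (2*9*72 - 3447)/(-24*(-1/38) - 144) = (1296 - 3447)/(12/19 - 144) = -2151/(-2724/19) = -2151*(-19/2724) = 13623/908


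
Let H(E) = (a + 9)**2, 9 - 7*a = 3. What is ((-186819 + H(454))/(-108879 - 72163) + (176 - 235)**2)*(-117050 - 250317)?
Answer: -810550736163454/633647 ≈ -1.2792e+9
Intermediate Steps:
a = 6/7 (a = 9/7 - 1/7*3 = 9/7 - 3/7 = 6/7 ≈ 0.85714)
H(E) = 4761/49 (H(E) = (6/7 + 9)**2 = (69/7)**2 = 4761/49)
((-186819 + H(454))/(-108879 - 72163) + (176 - 235)**2)*(-117050 - 250317) = ((-186819 + 4761/49)/(-108879 - 72163) + (176 - 235)**2)*(-117050 - 250317) = (-9149370/49/(-181042) + (-59)**2)*(-367367) = (-9149370/49*(-1/181042) + 3481)*(-367367) = (4574685/4435529 + 3481)*(-367367) = (15444651134/4435529)*(-367367) = -810550736163454/633647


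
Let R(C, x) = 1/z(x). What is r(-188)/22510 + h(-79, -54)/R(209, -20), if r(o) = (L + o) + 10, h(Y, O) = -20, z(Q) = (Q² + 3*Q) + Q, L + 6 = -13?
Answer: -144064197/22510 ≈ -6400.0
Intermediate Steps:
L = -19 (L = -6 - 13 = -19)
z(Q) = Q² + 4*Q
r(o) = -9 + o (r(o) = (-19 + o) + 10 = -9 + o)
R(C, x) = 1/(x*(4 + x))
r(-188)/22510 + h(-79, -54)/R(209, -20) = (-9 - 188)/22510 - 20/(1/((-20)*(4 - 20))) = -197*1/22510 - 20/((-1/20/(-16))) = -197/22510 - 20/((-1/20*(-1/16))) = -197/22510 - 20/1/320 = -197/22510 - 20*320 = -197/22510 - 6400 = -144064197/22510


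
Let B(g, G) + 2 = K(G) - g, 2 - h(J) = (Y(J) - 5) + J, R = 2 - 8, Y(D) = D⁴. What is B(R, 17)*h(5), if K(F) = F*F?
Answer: -182539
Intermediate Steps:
R = -6
h(J) = 7 - J - J⁴ (h(J) = 2 - ((J⁴ - 5) + J) = 2 - ((-5 + J⁴) + J) = 2 - (-5 + J + J⁴) = 2 + (5 - J - J⁴) = 7 - J - J⁴)
K(F) = F²
B(g, G) = -2 + G² - g (B(g, G) = -2 + (G² - g) = -2 + G² - g)
B(R, 17)*h(5) = (-2 + 17² - 1*(-6))*(7 - 1*5 - 1*5⁴) = (-2 + 289 + 6)*(7 - 5 - 1*625) = 293*(7 - 5 - 625) = 293*(-623) = -182539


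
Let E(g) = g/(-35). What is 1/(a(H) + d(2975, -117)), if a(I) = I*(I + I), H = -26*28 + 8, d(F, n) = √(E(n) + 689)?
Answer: 4536000/4702924796971 - √212030/18811699187884 ≈ 9.6448e-7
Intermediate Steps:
E(g) = -g/35 (E(g) = g*(-1/35) = -g/35)
d(F, n) = √(689 - n/35) (d(F, n) = √(-n/35 + 689) = √(689 - n/35))
H = -720 (H = -728 + 8 = -720)
a(I) = 2*I² (a(I) = I*(2*I) = 2*I²)
1/(a(H) + d(2975, -117)) = 1/(2*(-720)² + √(844025 - 35*(-117))/35) = 1/(2*518400 + √(844025 + 4095)/35) = 1/(1036800 + √848120/35) = 1/(1036800 + (2*√212030)/35) = 1/(1036800 + 2*√212030/35)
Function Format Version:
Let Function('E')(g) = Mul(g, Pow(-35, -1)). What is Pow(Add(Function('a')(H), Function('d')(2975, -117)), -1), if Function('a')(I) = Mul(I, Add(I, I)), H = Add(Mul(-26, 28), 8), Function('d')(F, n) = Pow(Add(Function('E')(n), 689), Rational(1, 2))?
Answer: Add(Rational(4536000, 4702924796971), Mul(Rational(-1, 18811699187884), Pow(212030, Rational(1, 2)))) ≈ 9.6448e-7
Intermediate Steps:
Function('E')(g) = Mul(Rational(-1, 35), g) (Function('E')(g) = Mul(g, Rational(-1, 35)) = Mul(Rational(-1, 35), g))
Function('d')(F, n) = Pow(Add(689, Mul(Rational(-1, 35), n)), Rational(1, 2)) (Function('d')(F, n) = Pow(Add(Mul(Rational(-1, 35), n), 689), Rational(1, 2)) = Pow(Add(689, Mul(Rational(-1, 35), n)), Rational(1, 2)))
H = -720 (H = Add(-728, 8) = -720)
Function('a')(I) = Mul(2, Pow(I, 2)) (Function('a')(I) = Mul(I, Mul(2, I)) = Mul(2, Pow(I, 2)))
Pow(Add(Function('a')(H), Function('d')(2975, -117)), -1) = Pow(Add(Mul(2, Pow(-720, 2)), Mul(Rational(1, 35), Pow(Add(844025, Mul(-35, -117)), Rational(1, 2)))), -1) = Pow(Add(Mul(2, 518400), Mul(Rational(1, 35), Pow(Add(844025, 4095), Rational(1, 2)))), -1) = Pow(Add(1036800, Mul(Rational(1, 35), Pow(848120, Rational(1, 2)))), -1) = Pow(Add(1036800, Mul(Rational(1, 35), Mul(2, Pow(212030, Rational(1, 2))))), -1) = Pow(Add(1036800, Mul(Rational(2, 35), Pow(212030, Rational(1, 2)))), -1)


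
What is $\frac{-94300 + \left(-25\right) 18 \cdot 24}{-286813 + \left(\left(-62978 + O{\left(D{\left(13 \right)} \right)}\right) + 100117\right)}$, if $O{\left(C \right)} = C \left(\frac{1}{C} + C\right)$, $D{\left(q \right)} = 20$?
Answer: $\frac{105100}{249273} \approx 0.42163$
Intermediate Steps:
$O{\left(C \right)} = C \left(C + \frac{1}{C}\right)$
$\frac{-94300 + \left(-25\right) 18 \cdot 24}{-286813 + \left(\left(-62978 + O{\left(D{\left(13 \right)} \right)}\right) + 100117\right)} = \frac{-94300 + \left(-25\right) 18 \cdot 24}{-286813 + \left(\left(-62978 + \left(1 + 20^{2}\right)\right) + 100117\right)} = \frac{-94300 - 10800}{-286813 + \left(\left(-62978 + \left(1 + 400\right)\right) + 100117\right)} = \frac{-94300 - 10800}{-286813 + \left(\left(-62978 + 401\right) + 100117\right)} = - \frac{105100}{-286813 + \left(-62577 + 100117\right)} = - \frac{105100}{-286813 + 37540} = - \frac{105100}{-249273} = \left(-105100\right) \left(- \frac{1}{249273}\right) = \frac{105100}{249273}$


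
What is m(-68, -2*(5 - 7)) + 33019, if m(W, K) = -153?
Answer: 32866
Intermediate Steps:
m(-68, -2*(5 - 7)) + 33019 = -153 + 33019 = 32866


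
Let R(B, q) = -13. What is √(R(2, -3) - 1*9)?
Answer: I*√22 ≈ 4.6904*I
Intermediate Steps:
√(R(2, -3) - 1*9) = √(-13 - 1*9) = √(-13 - 9) = √(-22) = I*√22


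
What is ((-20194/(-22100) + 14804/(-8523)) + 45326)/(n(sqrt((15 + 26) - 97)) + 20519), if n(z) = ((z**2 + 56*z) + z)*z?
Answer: 73963533158842937/28291467987636750 + 239046451024136*I*sqrt(14)/14145733993818375 ≈ 2.6143 + 0.06323*I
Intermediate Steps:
n(z) = z*(z**2 + 57*z) (n(z) = (z**2 + 57*z)*z = z*(z**2 + 57*z))
((-20194/(-22100) + 14804/(-8523)) + 45326)/(n(sqrt((15 + 26) - 97)) + 20519) = ((-20194/(-22100) + 14804/(-8523)) + 45326)/((sqrt((15 + 26) - 97))**2*(57 + sqrt((15 + 26) - 97)) + 20519) = ((-20194*(-1/22100) + 14804*(-1/8523)) + 45326)/((sqrt(41 - 97))**2*(57 + sqrt(41 - 97)) + 20519) = ((10097/11050 - 14804/8523) + 45326)/((sqrt(-56))**2*(57 + sqrt(-56)) + 20519) = (-77527469/94179150 + 45326)/((2*I*sqrt(14))**2*(57 + 2*I*sqrt(14)) + 20519) = 4268686625431/(94179150*(-56*(57 + 2*I*sqrt(14)) + 20519)) = 4268686625431/(94179150*((-3192 - 112*I*sqrt(14)) + 20519)) = 4268686625431/(94179150*(17327 - 112*I*sqrt(14)))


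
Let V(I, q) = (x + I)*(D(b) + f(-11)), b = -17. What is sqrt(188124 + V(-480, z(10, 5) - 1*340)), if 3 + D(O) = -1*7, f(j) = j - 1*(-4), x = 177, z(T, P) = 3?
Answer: 15*sqrt(859) ≈ 439.63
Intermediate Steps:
f(j) = 4 + j (f(j) = j + 4 = 4 + j)
D(O) = -10 (D(O) = -3 - 1*7 = -3 - 7 = -10)
V(I, q) = -3009 - 17*I (V(I, q) = (177 + I)*(-10 + (4 - 11)) = (177 + I)*(-10 - 7) = (177 + I)*(-17) = -3009 - 17*I)
sqrt(188124 + V(-480, z(10, 5) - 1*340)) = sqrt(188124 + (-3009 - 17*(-480))) = sqrt(188124 + (-3009 + 8160)) = sqrt(188124 + 5151) = sqrt(193275) = 15*sqrt(859)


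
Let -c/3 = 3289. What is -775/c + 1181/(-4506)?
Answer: -906753/4940078 ≈ -0.18355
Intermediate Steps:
c = -9867 (c = -3*3289 = -9867)
-775/c + 1181/(-4506) = -775/(-9867) + 1181/(-4506) = -775*(-1/9867) + 1181*(-1/4506) = 775/9867 - 1181/4506 = -906753/4940078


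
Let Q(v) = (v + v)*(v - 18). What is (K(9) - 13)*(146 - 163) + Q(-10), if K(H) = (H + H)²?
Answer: -4727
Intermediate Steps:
K(H) = 4*H² (K(H) = (2*H)² = 4*H²)
Q(v) = 2*v*(-18 + v) (Q(v) = (2*v)*(-18 + v) = 2*v*(-18 + v))
(K(9) - 13)*(146 - 163) + Q(-10) = (4*9² - 13)*(146 - 163) + 2*(-10)*(-18 - 10) = (4*81 - 13)*(-17) + 2*(-10)*(-28) = (324 - 13)*(-17) + 560 = 311*(-17) + 560 = -5287 + 560 = -4727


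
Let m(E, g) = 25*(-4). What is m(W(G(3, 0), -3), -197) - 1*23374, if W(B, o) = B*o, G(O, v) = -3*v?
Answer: -23474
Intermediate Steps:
m(E, g) = -100
m(W(G(3, 0), -3), -197) - 1*23374 = -100 - 1*23374 = -100 - 23374 = -23474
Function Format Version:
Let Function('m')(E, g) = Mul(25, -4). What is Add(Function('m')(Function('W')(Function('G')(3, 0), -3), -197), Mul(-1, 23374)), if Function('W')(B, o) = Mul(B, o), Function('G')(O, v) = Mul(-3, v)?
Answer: -23474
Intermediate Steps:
Function('m')(E, g) = -100
Add(Function('m')(Function('W')(Function('G')(3, 0), -3), -197), Mul(-1, 23374)) = Add(-100, Mul(-1, 23374)) = Add(-100, -23374) = -23474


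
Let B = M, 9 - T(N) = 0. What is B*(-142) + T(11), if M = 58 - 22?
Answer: -5103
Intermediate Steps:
T(N) = 9 (T(N) = 9 - 1*0 = 9 + 0 = 9)
M = 36
B = 36
B*(-142) + T(11) = 36*(-142) + 9 = -5112 + 9 = -5103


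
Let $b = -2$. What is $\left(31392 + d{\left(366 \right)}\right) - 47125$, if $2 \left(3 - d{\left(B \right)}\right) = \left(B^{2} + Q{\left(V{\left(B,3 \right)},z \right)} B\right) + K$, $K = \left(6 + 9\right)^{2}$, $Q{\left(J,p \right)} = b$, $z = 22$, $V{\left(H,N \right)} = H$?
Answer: $- \frac{164909}{2} \approx -82455.0$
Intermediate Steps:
$Q{\left(J,p \right)} = -2$
$K = 225$ ($K = 15^{2} = 225$)
$d{\left(B \right)} = - \frac{219}{2} + B - \frac{B^{2}}{2}$ ($d{\left(B \right)} = 3 - \frac{\left(B^{2} - 2 B\right) + 225}{2} = 3 - \frac{225 + B^{2} - 2 B}{2} = 3 - \left(\frac{225}{2} + \frac{B^{2}}{2} - B\right) = - \frac{219}{2} + B - \frac{B^{2}}{2}$)
$\left(31392 + d{\left(366 \right)}\right) - 47125 = \left(31392 - \left(- \frac{513}{2} + 66978\right)\right) - 47125 = \left(31392 - \frac{133443}{2}\right) - 47125 = - \frac{70659}{2} - 47125 = - \frac{164909}{2}$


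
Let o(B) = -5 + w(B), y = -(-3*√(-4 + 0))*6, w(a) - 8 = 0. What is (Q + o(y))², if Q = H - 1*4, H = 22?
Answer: 441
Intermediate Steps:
w(a) = 8 (w(a) = 8 + 0 = 8)
y = 36*I (y = -(-6*I)*6 = -(-36)*I = 36*I ≈ 36.0*I)
Q = 18 (Q = 22 - 1*4 = 22 - 4 = 18)
o(B) = 3 (o(B) = -5 + 8 = 3)
(Q + o(y))² = (18 + 3)² = 21² = 441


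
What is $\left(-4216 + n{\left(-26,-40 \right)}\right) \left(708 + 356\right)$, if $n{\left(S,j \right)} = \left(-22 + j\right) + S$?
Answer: $-4579456$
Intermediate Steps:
$n{\left(S,j \right)} = -22 + S + j$
$\left(-4216 + n{\left(-26,-40 \right)}\right) \left(708 + 356\right) = \left(-4216 - 88\right) \left(708 + 356\right) = \left(-4216 - 88\right) 1064 = \left(-4304\right) 1064 = -4579456$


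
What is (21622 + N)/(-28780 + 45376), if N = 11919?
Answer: 33541/16596 ≈ 2.0210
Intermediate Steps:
(21622 + N)/(-28780 + 45376) = (21622 + 11919)/(-28780 + 45376) = 33541/16596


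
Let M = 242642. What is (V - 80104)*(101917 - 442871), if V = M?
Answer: -55417981252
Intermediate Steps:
V = 242642
(V - 80104)*(101917 - 442871) = (242642 - 80104)*(101917 - 442871) = 162538*(-340954) = -55417981252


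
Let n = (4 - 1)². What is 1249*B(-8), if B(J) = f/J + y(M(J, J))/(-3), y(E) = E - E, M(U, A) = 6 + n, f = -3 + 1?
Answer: 1249/4 ≈ 312.25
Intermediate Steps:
n = 9 (n = 3² = 9)
f = -2
M(U, A) = 15 (M(U, A) = 6 + 9 = 15)
y(E) = 0
B(J) = -2/J (B(J) = -2/J + 0/(-3) = -2/J + 0*(-⅓) = -2/J + 0 = -2/J)
1249*B(-8) = 1249*(-2/(-8)) = 1249*(-2*(-⅛)) = 1249*(¼) = 1249/4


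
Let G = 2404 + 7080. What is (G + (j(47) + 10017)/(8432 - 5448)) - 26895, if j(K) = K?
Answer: -6493045/373 ≈ -17408.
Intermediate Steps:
G = 9484
(G + (j(47) + 10017)/(8432 - 5448)) - 26895 = (9484 + (47 + 10017)/(8432 - 5448)) - 26895 = (9484 + 10064/2984) - 26895 = (9484 + 10064*(1/2984)) - 26895 = (9484 + 1258/373) - 26895 = 3538790/373 - 26895 = -6493045/373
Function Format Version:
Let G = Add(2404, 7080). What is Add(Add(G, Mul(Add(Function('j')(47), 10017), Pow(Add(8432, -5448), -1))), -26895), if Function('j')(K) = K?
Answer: Rational(-6493045, 373) ≈ -17408.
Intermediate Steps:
G = 9484
Add(Add(G, Mul(Add(Function('j')(47), 10017), Pow(Add(8432, -5448), -1))), -26895) = Add(Add(9484, Mul(Add(47, 10017), Pow(Add(8432, -5448), -1))), -26895) = Add(Add(9484, Mul(10064, Pow(2984, -1))), -26895) = Add(Add(9484, Mul(10064, Rational(1, 2984))), -26895) = Add(Add(9484, Rational(1258, 373)), -26895) = Add(Rational(3538790, 373), -26895) = Rational(-6493045, 373)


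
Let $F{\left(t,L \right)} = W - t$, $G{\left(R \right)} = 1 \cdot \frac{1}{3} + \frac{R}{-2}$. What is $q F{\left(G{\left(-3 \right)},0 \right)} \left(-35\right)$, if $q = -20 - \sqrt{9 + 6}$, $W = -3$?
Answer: $- \frac{10150}{3} - \frac{1015 \sqrt{15}}{6} \approx -4038.5$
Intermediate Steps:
$G{\left(R \right)} = \frac{1}{3} - \frac{R}{2}$ ($G{\left(R \right)} = 1 \cdot \frac{1}{3} + R \left(- \frac{1}{2}\right) = \frac{1}{3} - \frac{R}{2}$)
$F{\left(t,L \right)} = -3 - t$
$q = -20 - \sqrt{15} \approx -23.873$
$q F{\left(G{\left(-3 \right)},0 \right)} \left(-35\right) = \left(-20 - \sqrt{15}\right) \left(-3 - \left(\frac{1}{3} - - \frac{3}{2}\right)\right) \left(-35\right) = \left(-20 - \sqrt{15}\right) \left(-3 - \left(\frac{1}{3} + \frac{3}{2}\right)\right) \left(-35\right) = \left(-20 - \sqrt{15}\right) \left(-3 - \frac{11}{6}\right) \left(-35\right) = \left(-20 - \sqrt{15}\right) \left(- \frac{29}{6}\right) \left(-35\right) = \left(\frac{290}{3} + \frac{29 \sqrt{15}}{6}\right) \left(-35\right) = - \frac{10150}{3} - \frac{1015 \sqrt{15}}{6}$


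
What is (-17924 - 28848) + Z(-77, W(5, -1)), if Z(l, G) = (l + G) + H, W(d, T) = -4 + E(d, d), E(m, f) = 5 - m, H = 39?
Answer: -46814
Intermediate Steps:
W(d, T) = 1 - d (W(d, T) = -4 + (5 - d) = 1 - d)
Z(l, G) = 39 + G + l (Z(l, G) = (l + G) + 39 = (G + l) + 39 = 39 + G + l)
(-17924 - 28848) + Z(-77, W(5, -1)) = (-17924 - 28848) + (39 + (1 - 1*5) - 77) = -46772 + (39 + (1 - 5) - 77) = -46772 + (39 - 4 - 77) = -46772 - 42 = -46814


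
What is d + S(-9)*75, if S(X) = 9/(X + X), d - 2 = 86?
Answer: 101/2 ≈ 50.500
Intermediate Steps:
d = 88 (d = 2 + 86 = 88)
S(X) = 9/(2*X) (S(X) = 9/((2*X)) = 9*(1/(2*X)) = 9/(2*X))
d + S(-9)*75 = 88 + ((9/2)/(-9))*75 = 88 + ((9/2)*(-⅑))*75 = 88 - ½*75 = 88 - 75/2 = 101/2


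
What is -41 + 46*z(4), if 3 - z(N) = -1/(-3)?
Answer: 245/3 ≈ 81.667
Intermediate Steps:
z(N) = 8/3 (z(N) = 3 - (-1)/(-3) = 3 - (-1)*(-1)/3 = 3 - 1*1/3 = 3 - 1/3 = 8/3)
-41 + 46*z(4) = -41 + 46*(8/3) = -41 + 368/3 = 245/3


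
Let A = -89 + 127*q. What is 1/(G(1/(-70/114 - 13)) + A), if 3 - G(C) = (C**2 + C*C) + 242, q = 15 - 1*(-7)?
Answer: 301088/742479759 ≈ 0.00040552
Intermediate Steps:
q = 22 (q = 15 + 7 = 22)
G(C) = -239 - 2*C**2 (G(C) = 3 - ((C**2 + C*C) + 242) = 3 - ((C**2 + C**2) + 242) = 3 - (2*C**2 + 242) = 3 - (242 + 2*C**2) = 3 + (-242 - 2*C**2) = -239 - 2*C**2)
A = 2705 (A = -89 + 127*22 = -89 + 2794 = 2705)
1/(G(1/(-70/114 - 13)) + A) = 1/((-239 - 2/(-70/114 - 13)**2) + 2705) = 1/((-239 - 2/(-70*1/114 - 13)**2) + 2705) = 1/((-239 - 2/(-35/57 - 13)**2) + 2705) = 1/((-239 - 2*(1/(-776/57))**2) + 2705) = 1/((-239 - 2*(-57/776)**2) + 2705) = 1/((-239 - 2*3249/602176) + 2705) = 1/((-239 - 3249/301088) + 2705) = 1/(-71963281/301088 + 2705) = 1/(742479759/301088) = 301088/742479759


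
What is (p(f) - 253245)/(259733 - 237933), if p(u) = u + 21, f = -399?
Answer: -253623/21800 ≈ -11.634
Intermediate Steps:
p(u) = 21 + u
(p(f) - 253245)/(259733 - 237933) = ((21 - 399) - 253245)/(259733 - 237933) = (-378 - 253245)/21800 = -253623*1/21800 = -253623/21800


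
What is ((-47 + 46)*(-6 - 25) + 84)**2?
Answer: 13225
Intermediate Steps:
((-47 + 46)*(-6 - 25) + 84)**2 = (-1*(-31) + 84)**2 = (31 + 84)**2 = 115**2 = 13225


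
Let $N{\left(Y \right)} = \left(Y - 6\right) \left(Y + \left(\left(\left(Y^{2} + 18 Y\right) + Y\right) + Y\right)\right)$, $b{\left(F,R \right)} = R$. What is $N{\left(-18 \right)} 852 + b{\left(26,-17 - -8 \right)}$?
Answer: $1104183$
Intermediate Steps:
$N{\left(Y \right)} = \left(-6 + Y\right) \left(Y^{2} + 21 Y\right)$ ($N{\left(Y \right)} = \left(-6 + Y\right) \left(Y + \left(\left(Y^{2} + 19 Y\right) + Y\right)\right) = \left(-6 + Y\right) \left(Y + \left(Y^{2} + 20 Y\right)\right) = \left(-6 + Y\right) \left(Y^{2} + 21 Y\right)$)
$N{\left(-18 \right)} 852 + b{\left(26,-17 - -8 \right)} = - 18 \left(-126 + \left(-18\right)^{2} + 15 \left(-18\right)\right) 852 - 9 = - 18 \left(-126 + 324 - 270\right) 852 + \left(-17 + 8\right) = \left(-18\right) \left(-72\right) 852 - 9 = 1296 \cdot 852 - 9 = 1104192 - 9 = 1104183$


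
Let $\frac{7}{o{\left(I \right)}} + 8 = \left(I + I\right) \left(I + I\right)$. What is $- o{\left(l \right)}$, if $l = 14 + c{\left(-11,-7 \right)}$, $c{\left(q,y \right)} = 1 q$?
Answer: $- \frac{1}{4} \approx -0.25$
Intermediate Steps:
$c{\left(q,y \right)} = q$
$l = 3$ ($l = 14 - 11 = 3$)
$o{\left(I \right)} = \frac{7}{-8 + 4 I^{2}}$ ($o{\left(I \right)} = \frac{7}{-8 + \left(I + I\right) \left(I + I\right)} = \frac{7}{-8 + 2 I 2 I} = \frac{7}{-8 + 4 I^{2}}$)
$- o{\left(l \right)} = - \frac{7}{4 \left(-2 + 3^{2}\right)} = - \frac{7}{4 \left(-2 + 9\right)} = - \frac{7}{4 \cdot 7} = \left(-1\right) \frac{1}{4} = - \frac{1}{4}$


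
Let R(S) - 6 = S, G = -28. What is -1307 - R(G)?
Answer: -1285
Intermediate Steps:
R(S) = 6 + S
-1307 - R(G) = -1307 - (6 - 28) = -1307 - 1*(-22) = -1307 + 22 = -1285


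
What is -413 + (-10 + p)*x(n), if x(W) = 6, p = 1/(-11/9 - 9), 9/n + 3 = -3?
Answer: -21785/46 ≈ -473.59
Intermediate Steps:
n = -3/2 (n = 9/(-3 - 3) = 9/(-6) = 9*(-⅙) = -3/2 ≈ -1.5000)
p = -9/92 (p = 1/(-11*⅑ - 9) = 1/(-11/9 - 9) = 1/(-92/9) = -9/92 ≈ -0.097826)
-413 + (-10 + p)*x(n) = -413 + (-10 - 9/92)*6 = -413 - 929/92*6 = -413 - 2787/46 = -21785/46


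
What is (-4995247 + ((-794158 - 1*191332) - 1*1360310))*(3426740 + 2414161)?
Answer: -42878328763347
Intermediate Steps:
(-4995247 + ((-794158 - 1*191332) - 1*1360310))*(3426740 + 2414161) = (-4995247 + ((-794158 - 191332) - 1360310))*5840901 = (-4995247 + (-985490 - 1360310))*5840901 = (-4995247 - 2345800)*5840901 = -7341047*5840901 = -42878328763347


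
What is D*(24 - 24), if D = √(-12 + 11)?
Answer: 0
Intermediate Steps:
D = I (D = √(-1) = I ≈ 1.0*I)
D*(24 - 24) = I*(24 - 24) = I*0 = 0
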